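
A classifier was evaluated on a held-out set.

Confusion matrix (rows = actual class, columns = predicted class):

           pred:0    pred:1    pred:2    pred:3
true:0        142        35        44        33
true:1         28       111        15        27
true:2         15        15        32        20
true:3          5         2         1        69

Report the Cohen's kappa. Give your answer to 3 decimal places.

0.443

Observed agreement pₒ = trace/N = 354/594 = 0.5960
Expected agreement pₑ = Σ (rowᵢ·colᵢ)/N² = (254·190 + 181·163 + 82·92 + 77·149)/594² = 0.2743
κ = (pₒ − pₑ)/(1 − pₑ) = (0.5960 − 0.2743)/(1 − 0.2743) = 0.443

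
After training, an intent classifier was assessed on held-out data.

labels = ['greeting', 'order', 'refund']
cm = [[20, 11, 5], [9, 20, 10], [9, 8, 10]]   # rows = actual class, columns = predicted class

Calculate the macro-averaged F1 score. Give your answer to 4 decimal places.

0.4793

Per-class F1 score (2·TP/(2·TP+FP+FN)):
  greeting: TP=20, FP=9+9=18, FN=11+5=16 → 40/74 = 0.54054
  order: TP=20, FP=11+8=19, FN=9+10=19 → 40/78 = 0.51282
  refund: TP=10, FP=5+10=15, FN=9+8=17 → 20/52 = 0.38462
Macro-F1 score = mean = (0.54054 + 0.51282 + 0.38462) / 3 = 0.4793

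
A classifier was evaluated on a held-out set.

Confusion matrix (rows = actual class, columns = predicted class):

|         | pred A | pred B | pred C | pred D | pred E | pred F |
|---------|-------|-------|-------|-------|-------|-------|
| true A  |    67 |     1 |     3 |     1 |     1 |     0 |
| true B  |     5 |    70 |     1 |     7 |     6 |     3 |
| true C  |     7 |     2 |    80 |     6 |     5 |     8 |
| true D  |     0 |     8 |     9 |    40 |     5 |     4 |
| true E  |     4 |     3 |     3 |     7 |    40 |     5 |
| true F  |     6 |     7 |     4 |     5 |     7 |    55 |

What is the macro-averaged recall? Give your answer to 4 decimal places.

0.7209

Per-class recall (TP/(TP+FN)):
  A: TP=67, FN=1+3+1+1+0=6 → 67/73 = 0.91781
  B: TP=70, FN=5+1+7+6+3=22 → 70/92 = 0.76087
  C: TP=80, FN=7+2+6+5+8=28 → 80/108 = 0.74074
  D: TP=40, FN=0+8+9+5+4=26 → 40/66 = 0.60606
  E: TP=40, FN=4+3+3+7+5=22 → 40/62 = 0.64516
  F: TP=55, FN=6+7+4+5+7=29 → 55/84 = 0.65476
Macro-recall = mean = (0.91781 + 0.76087 + 0.74074 + 0.60606 + 0.64516 + 0.65476) / 6 = 0.7209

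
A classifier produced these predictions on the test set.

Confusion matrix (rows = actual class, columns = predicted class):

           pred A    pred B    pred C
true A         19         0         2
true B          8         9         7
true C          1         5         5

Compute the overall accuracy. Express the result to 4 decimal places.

0.5893

Accuracy = trace / total = (19+9+5=33) / 56 = 33/56 = 0.5893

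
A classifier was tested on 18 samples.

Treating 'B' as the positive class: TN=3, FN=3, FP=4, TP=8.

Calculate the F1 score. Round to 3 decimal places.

Precision = TP/(TP+FP) = 8/12 = 0.6667
Recall = TP/(TP+FN) = 8/11 = 0.7273
F1 = 2·TP/(2·TP+FP+FN) = 16/23 = 0.696

0.696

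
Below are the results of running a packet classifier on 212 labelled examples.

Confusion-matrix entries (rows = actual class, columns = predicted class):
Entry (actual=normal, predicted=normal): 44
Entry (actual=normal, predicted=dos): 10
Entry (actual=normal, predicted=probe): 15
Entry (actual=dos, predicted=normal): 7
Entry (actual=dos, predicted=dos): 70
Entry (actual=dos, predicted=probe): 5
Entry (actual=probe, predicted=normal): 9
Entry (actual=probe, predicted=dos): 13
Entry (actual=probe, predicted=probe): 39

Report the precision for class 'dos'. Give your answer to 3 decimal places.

0.753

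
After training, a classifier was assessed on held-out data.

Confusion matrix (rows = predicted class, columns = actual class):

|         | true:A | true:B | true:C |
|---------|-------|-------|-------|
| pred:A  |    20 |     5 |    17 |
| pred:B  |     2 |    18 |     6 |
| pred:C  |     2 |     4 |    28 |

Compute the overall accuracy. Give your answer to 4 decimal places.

Accuracy = trace / total = (20+18+28=66) / 102 = 66/102 = 0.6471

0.6471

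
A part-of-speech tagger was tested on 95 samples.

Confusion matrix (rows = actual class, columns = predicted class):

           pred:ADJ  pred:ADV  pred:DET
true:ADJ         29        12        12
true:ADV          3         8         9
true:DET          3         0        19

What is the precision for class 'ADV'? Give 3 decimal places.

0.400

precision = TP/(TP+FP).
ADV: TP=8, FP=12+0=12 → 8/20 = 0.4000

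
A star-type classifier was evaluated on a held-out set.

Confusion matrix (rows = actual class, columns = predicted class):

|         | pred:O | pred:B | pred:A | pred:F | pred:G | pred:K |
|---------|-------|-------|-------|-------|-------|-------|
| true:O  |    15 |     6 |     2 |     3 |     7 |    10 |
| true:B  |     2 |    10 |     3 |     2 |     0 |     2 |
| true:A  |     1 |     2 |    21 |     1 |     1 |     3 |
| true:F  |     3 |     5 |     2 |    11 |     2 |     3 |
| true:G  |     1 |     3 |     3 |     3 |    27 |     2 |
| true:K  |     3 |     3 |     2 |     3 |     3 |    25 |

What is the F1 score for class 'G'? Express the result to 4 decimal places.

F1 score = 2·TP/(2·TP+FP+FN).
G: TP=27, FP=7+0+1+2+3=13, FN=1+3+3+3+2=12 → 54/79 = 0.68354

0.6835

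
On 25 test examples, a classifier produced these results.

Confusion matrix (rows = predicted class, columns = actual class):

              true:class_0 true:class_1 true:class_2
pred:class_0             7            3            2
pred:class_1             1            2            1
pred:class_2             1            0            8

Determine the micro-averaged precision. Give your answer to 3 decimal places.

0.680

Micro-averaging pools counts across classes: ΣTP=17, ΣFP=8, ΣFN=8.
Micro-precision = TP/(TP+FP) on pooled counts = 0.680 (equals overall accuracy in single-label multiclass).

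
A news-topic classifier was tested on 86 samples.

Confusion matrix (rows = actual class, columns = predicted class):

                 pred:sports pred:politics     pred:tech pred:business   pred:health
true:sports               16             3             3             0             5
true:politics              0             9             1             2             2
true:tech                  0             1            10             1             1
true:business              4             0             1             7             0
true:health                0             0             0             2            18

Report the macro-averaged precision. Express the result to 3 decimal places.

0.687

Per-class precision (TP/(TP+FP)):
  sports: TP=16, FP=0+0+4+0=4 → 16/20 = 0.8000
  politics: TP=9, FP=3+1+0+0=4 → 9/13 = 0.6923
  tech: TP=10, FP=3+1+1+0=5 → 10/15 = 0.6667
  business: TP=7, FP=0+2+1+2=5 → 7/12 = 0.5833
  health: TP=18, FP=5+2+1+0=8 → 18/26 = 0.6923
Macro-precision = mean = (0.8000 + 0.6923 + 0.6667 + 0.5833 + 0.6923) / 5 = 0.687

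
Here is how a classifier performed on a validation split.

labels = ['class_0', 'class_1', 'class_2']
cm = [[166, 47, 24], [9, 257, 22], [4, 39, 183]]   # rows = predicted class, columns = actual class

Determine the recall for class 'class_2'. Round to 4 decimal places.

0.7991

Treat 'class_2' as positive and all other classes as negative.
recall = TP/(TP+FN).
class_2: TP=183, FN=24+22=46 → 183/229 = 0.79913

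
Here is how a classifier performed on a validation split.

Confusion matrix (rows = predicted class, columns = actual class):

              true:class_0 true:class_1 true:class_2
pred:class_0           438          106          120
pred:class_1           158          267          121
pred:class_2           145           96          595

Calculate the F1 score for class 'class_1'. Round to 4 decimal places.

0.5261

Take TP from the diagonal, FP from the rest of the 'class_1' prediction marginal, FN from the rest of the 'class_1' actual marginal.
F1 score = 2·TP/(2·TP+FP+FN).
class_1: TP=267, FP=158+121=279, FN=106+96=202 → 534/1015 = 0.52611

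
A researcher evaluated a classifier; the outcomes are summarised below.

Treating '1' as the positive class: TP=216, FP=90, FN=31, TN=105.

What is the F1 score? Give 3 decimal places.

0.781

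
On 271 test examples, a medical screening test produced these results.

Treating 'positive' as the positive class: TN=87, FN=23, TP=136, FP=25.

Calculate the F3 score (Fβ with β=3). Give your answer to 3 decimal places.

0.854

Fβ = (1+β²)·TP / ((1+β²)·TP + β²·FN + FP), with β²=9
= 10·136 / (10·136 + 9·23 + 25) = 0.854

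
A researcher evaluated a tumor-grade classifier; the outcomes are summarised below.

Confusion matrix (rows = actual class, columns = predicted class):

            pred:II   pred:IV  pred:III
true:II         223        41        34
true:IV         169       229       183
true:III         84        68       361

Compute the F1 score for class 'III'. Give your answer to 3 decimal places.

0.662

One-vs-rest for 'III': TP = diagonal; FP = other classes predicted 'III'; FN = 'III' predicted as other.
F1 score = 2·TP/(2·TP+FP+FN).
III: TP=361, FP=34+183=217, FN=84+68=152 → 722/1091 = 0.6618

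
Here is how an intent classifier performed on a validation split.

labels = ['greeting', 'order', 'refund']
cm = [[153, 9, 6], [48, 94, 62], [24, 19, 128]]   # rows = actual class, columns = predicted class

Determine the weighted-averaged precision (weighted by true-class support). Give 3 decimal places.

Per-class precision (TP/(TP+FP)):
  greeting: TP=153, FP=48+24=72 → 153/225 = 0.6800
  order: TP=94, FP=9+19=28 → 94/122 = 0.7705
  refund: TP=128, FP=6+62=68 → 128/196 = 0.6531
Weighted-precision = Σ (supportᵢ/N)·precisionᵢ with N=543: (168/543)·0.6800 + (204/543)·0.7705 + (171/543)·0.6531 = 0.706

0.706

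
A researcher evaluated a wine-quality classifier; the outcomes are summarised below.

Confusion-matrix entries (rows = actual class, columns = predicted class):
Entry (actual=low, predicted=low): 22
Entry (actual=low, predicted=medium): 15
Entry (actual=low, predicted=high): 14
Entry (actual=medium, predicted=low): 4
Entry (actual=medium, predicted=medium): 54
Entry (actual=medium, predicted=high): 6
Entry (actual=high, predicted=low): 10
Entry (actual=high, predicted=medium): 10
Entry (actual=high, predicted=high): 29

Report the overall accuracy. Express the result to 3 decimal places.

0.640

Accuracy = trace / total = (22+54+29=105) / 164 = 105/164 = 0.640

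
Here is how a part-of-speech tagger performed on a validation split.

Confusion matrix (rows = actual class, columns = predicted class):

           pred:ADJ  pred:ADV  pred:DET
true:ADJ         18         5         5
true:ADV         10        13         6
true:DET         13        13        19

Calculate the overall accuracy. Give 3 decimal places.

0.490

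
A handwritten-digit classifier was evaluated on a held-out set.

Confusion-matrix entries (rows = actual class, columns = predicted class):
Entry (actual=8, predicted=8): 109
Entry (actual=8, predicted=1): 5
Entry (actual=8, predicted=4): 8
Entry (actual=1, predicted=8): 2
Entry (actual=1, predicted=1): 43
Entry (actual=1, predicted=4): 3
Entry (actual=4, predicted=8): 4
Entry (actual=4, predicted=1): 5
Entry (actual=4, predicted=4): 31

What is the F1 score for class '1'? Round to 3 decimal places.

One-vs-rest for '1': TP = diagonal; FP = other classes predicted '1'; FN = '1' predicted as other.
F1 score = 2·TP/(2·TP+FP+FN).
1: TP=43, FP=5+5=10, FN=2+3=5 → 86/101 = 0.8515

0.851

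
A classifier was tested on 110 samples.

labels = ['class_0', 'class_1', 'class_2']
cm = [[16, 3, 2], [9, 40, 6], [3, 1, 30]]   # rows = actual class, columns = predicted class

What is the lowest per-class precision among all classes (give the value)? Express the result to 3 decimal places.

0.571

Per-class precision (TP/(TP+FP)):
  class_0: TP=16, FP=9+3=12 → 16/28 = 0.5714
  class_1: TP=40, FP=3+1=4 → 40/44 = 0.9091
  class_2: TP=30, FP=2+6=8 → 30/38 = 0.7895
Lowest is class 'class_0' with precision = 0.571.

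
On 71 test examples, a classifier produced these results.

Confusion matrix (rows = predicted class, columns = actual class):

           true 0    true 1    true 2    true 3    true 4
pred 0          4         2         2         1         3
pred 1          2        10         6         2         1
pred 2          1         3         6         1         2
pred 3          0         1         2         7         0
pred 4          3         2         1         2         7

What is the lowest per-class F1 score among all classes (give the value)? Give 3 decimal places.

Per-class F1 score (2·TP/(2·TP+FP+FN)):
  0: TP=4, FP=2+2+1+3=8, FN=2+1+0+3=6 → 8/22 = 0.3636
  1: TP=10, FP=2+6+2+1=11, FN=2+3+1+2=8 → 20/39 = 0.5128
  2: TP=6, FP=1+3+1+2=7, FN=2+6+2+1=11 → 12/30 = 0.4000
  3: TP=7, FP=0+1+2+0=3, FN=1+2+1+2=6 → 14/23 = 0.6087
  4: TP=7, FP=3+2+1+2=8, FN=3+1+2+0=6 → 14/28 = 0.5000
Lowest is class '0' with F1 score = 0.364.

0.364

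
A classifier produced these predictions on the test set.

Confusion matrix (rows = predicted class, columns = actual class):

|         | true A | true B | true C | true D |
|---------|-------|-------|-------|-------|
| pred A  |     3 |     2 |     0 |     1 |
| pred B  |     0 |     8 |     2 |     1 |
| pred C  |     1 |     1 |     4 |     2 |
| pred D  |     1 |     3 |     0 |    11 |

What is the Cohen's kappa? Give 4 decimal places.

Observed agreement pₒ = trace/N = 26/40 = 0.65000
Expected agreement pₑ = Σ (rowᵢ·colᵢ)/N² = (5·6 + 14·11 + 6·8 + 15·15)/40² = 0.28563
κ = (pₒ − pₑ)/(1 − pₑ) = (0.65000 − 0.28563)/(1 − 0.28563) = 0.5101

0.5101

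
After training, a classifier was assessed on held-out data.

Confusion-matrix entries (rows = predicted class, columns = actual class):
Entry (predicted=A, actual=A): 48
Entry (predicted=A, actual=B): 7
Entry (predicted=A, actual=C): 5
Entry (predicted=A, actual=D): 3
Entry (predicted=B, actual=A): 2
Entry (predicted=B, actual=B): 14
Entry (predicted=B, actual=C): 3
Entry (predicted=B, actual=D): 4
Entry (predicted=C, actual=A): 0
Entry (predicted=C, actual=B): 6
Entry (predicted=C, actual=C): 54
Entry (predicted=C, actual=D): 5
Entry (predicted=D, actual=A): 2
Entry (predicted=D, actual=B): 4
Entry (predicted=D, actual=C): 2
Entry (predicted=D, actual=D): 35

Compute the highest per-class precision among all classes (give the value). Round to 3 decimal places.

Per-class precision (TP/(TP+FP)):
  A: TP=48, FP=7+5+3=15 → 48/63 = 0.7619
  B: TP=14, FP=2+3+4=9 → 14/23 = 0.6087
  C: TP=54, FP=0+6+5=11 → 54/65 = 0.8308
  D: TP=35, FP=2+4+2=8 → 35/43 = 0.8140
Highest is class 'C' with precision = 0.831.

0.831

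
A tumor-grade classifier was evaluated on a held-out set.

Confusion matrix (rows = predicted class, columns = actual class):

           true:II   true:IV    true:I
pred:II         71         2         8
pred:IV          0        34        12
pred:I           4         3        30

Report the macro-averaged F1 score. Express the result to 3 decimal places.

0.800

Per-class F1 score (2·TP/(2·TP+FP+FN)):
  II: TP=71, FP=2+8=10, FN=0+4=4 → 142/156 = 0.9103
  IV: TP=34, FP=0+12=12, FN=2+3=5 → 68/85 = 0.8000
  I: TP=30, FP=4+3=7, FN=8+12=20 → 60/87 = 0.6897
Macro-F1 score = mean = (0.9103 + 0.8000 + 0.6897) / 3 = 0.800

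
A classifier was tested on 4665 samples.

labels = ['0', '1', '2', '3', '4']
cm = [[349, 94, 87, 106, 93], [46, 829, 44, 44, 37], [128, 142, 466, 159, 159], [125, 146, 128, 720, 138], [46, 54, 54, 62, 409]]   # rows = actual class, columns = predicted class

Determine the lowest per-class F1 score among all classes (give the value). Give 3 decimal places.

0.491

Per-class F1 score (2·TP/(2·TP+FP+FN)):
  0: TP=349, FP=46+128+125+46=345, FN=94+87+106+93=380 → 698/1423 = 0.4905
  1: TP=829, FP=94+142+146+54=436, FN=46+44+44+37=171 → 1658/2265 = 0.7320
  2: TP=466, FP=87+44+128+54=313, FN=128+142+159+159=588 → 932/1833 = 0.5085
  3: TP=720, FP=106+44+159+62=371, FN=125+146+128+138=537 → 1440/2348 = 0.6133
  4: TP=409, FP=93+37+159+138=427, FN=46+54+54+62=216 → 818/1461 = 0.5599
Lowest is class '0' with F1 score = 0.491.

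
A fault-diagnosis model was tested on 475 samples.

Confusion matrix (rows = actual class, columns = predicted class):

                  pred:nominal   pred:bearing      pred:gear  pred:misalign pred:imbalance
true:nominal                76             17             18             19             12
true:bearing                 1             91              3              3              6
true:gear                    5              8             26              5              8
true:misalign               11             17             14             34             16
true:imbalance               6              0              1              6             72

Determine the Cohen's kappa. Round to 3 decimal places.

0.532

Observed agreement pₒ = trace/N = 299/475 = 0.6295
Expected agreement pₑ = Σ (rowᵢ·colᵢ)/N² = (142·99 + 104·133 + 52·62 + 92·67 + 85·114)/475² = 0.2082
κ = (pₒ − pₑ)/(1 − pₑ) = (0.6295 − 0.2082)/(1 − 0.2082) = 0.532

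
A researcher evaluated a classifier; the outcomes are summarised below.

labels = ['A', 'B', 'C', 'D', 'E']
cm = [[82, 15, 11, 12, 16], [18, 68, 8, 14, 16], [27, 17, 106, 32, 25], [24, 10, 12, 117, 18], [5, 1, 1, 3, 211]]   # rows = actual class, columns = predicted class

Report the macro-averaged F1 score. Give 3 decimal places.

Per-class F1 score (2·TP/(2·TP+FP+FN)):
  A: TP=82, FP=18+27+24+5=74, FN=15+11+12+16=54 → 164/292 = 0.5616
  B: TP=68, FP=15+17+10+1=43, FN=18+8+14+16=56 → 136/235 = 0.5787
  C: TP=106, FP=11+8+12+1=32, FN=27+17+32+25=101 → 212/345 = 0.6145
  D: TP=117, FP=12+14+32+3=61, FN=24+10+12+18=64 → 234/359 = 0.6518
  E: TP=211, FP=16+16+25+18=75, FN=5+1+1+3=10 → 422/507 = 0.8323
Macro-F1 score = mean = (0.5616 + 0.5787 + 0.6145 + 0.6518 + 0.8323) / 5 = 0.648

0.648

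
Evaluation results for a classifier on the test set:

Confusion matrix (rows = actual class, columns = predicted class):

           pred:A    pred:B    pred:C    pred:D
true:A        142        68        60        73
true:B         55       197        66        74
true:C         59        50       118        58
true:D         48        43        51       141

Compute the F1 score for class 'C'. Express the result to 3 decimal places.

0.407

Treat 'C' as positive and all other classes as negative.
F1 score = 2·TP/(2·TP+FP+FN).
C: TP=118, FP=60+66+51=177, FN=59+50+58=167 → 236/580 = 0.4069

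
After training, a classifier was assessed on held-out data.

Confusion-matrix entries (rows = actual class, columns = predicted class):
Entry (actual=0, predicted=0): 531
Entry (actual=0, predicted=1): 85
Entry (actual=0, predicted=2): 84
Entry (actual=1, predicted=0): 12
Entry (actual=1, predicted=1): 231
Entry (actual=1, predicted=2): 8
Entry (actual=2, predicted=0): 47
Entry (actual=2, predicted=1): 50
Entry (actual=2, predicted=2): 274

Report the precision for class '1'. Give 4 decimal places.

precision = TP/(TP+FP).
1: TP=231, FP=85+50=135 → 231/366 = 0.63115

0.6311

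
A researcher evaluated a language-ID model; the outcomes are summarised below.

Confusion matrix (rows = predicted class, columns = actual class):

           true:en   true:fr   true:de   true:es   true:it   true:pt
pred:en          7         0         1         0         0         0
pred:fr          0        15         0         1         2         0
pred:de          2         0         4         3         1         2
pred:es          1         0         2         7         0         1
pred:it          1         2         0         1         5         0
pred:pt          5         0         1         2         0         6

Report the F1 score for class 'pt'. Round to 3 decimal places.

Take TP from the diagonal, FP from the rest of the 'pt' prediction marginal, FN from the rest of the 'pt' actual marginal.
F1 score = 2·TP/(2·TP+FP+FN).
pt: TP=6, FP=5+0+1+2+0=8, FN=0+0+2+1+0=3 → 12/23 = 0.5217

0.522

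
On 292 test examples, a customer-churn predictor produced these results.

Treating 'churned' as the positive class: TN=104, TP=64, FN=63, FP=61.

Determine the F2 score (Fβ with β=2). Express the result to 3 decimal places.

Fβ = (1+β²)·TP / ((1+β²)·TP + β²·FN + FP), with β²=4
= 5·64 / (5·64 + 4·63 + 61) = 0.506

0.506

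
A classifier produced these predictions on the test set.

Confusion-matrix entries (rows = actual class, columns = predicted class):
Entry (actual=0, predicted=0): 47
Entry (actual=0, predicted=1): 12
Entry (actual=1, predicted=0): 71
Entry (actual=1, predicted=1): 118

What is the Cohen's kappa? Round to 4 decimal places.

Observed agreement pₒ = trace/N = 165/248 = 0.66532
Expected agreement pₑ = Σ (rowᵢ·colᵢ)/N² = (59·118 + 189·130)/248² = 0.51268
κ = (pₒ − pₑ)/(1 − pₑ) = (0.66532 − 0.51268)/(1 − 0.51268) = 0.3132

0.3132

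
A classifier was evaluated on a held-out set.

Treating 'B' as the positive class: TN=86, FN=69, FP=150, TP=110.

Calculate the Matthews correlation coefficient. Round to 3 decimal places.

-0.022

MCC = (TP·TN − FP·FN) / √((TP+FP)(TP+FN)(TN+FP)(TN+FN))
Numerator = 110·86 − 150·69 = -890
Denominator = √(260·179·236·155) = √1702433200 = 41260.5526
MCC = -890 / 41260.5526 = -0.022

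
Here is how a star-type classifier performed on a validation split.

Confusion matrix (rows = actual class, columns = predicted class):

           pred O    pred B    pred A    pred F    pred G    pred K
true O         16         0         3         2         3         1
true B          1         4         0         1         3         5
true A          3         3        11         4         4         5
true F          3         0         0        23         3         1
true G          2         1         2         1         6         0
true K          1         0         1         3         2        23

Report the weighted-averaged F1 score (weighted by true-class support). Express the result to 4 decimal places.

0.5814

Per-class F1 score (2·TP/(2·TP+FP+FN)):
  O: TP=16, FP=1+3+3+2+1=10, FN=0+3+2+3+1=9 → 32/51 = 0.62745
  B: TP=4, FP=0+3+0+1+0=4, FN=1+0+1+3+5=10 → 8/22 = 0.36364
  A: TP=11, FP=3+0+0+2+1=6, FN=3+3+4+4+5=19 → 22/47 = 0.46809
  F: TP=23, FP=2+1+4+1+3=11, FN=3+0+0+3+1=7 → 46/64 = 0.71875
  G: TP=6, FP=3+3+4+3+2=15, FN=2+1+2+1+0=6 → 12/33 = 0.36364
  K: TP=23, FP=1+5+5+1+0=12, FN=1+0+1+3+2=7 → 46/65 = 0.70769
Weighted-F1 score = Σ (supportᵢ/N)·F1 scoreᵢ with N=141: (25/141)·0.62745 + (14/141)·0.36364 + (30/141)·0.46809 + (30/141)·0.71875 + (12/141)·0.36364 + (30/141)·0.70769 = 0.5814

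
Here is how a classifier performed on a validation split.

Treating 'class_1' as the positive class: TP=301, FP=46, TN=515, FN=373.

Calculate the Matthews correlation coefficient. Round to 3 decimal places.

0.404

MCC = (TP·TN − FP·FN) / √((TP+FP)(TP+FN)(TN+FP)(TN+FN))
Numerator = 301·515 − 46·373 = 137857
Denominator = √(347·674·561·888) = √116510535504 = 341336.3964
MCC = 137857 / 341336.3964 = 0.404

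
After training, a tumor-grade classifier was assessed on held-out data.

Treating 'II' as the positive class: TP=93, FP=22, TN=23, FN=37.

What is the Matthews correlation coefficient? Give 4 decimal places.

0.2086

MCC = (TP·TN − FP·FN) / √((TP+FP)(TP+FN)(TN+FP)(TN+FN))
Numerator = 93·23 − 22·37 = 1325
Denominator = √(115·130·45·60) = √40365000 = 6353.3456
MCC = 1325 / 6353.3456 = 0.2086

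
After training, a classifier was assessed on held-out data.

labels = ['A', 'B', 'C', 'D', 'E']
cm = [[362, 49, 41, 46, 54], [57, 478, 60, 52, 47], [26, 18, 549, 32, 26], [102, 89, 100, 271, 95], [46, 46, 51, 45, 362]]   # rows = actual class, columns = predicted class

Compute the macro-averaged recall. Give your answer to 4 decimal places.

0.6517

Per-class recall (TP/(TP+FN)):
  A: TP=362, FN=49+41+46+54=190 → 362/552 = 0.65580
  B: TP=478, FN=57+60+52+47=216 → 478/694 = 0.68876
  C: TP=549, FN=26+18+32+26=102 → 549/651 = 0.84332
  D: TP=271, FN=102+89+100+95=386 → 271/657 = 0.41248
  E: TP=362, FN=46+46+51+45=188 → 362/550 = 0.65818
Macro-recall = mean = (0.65580 + 0.68876 + 0.84332 + 0.41248 + 0.65818) / 5 = 0.6517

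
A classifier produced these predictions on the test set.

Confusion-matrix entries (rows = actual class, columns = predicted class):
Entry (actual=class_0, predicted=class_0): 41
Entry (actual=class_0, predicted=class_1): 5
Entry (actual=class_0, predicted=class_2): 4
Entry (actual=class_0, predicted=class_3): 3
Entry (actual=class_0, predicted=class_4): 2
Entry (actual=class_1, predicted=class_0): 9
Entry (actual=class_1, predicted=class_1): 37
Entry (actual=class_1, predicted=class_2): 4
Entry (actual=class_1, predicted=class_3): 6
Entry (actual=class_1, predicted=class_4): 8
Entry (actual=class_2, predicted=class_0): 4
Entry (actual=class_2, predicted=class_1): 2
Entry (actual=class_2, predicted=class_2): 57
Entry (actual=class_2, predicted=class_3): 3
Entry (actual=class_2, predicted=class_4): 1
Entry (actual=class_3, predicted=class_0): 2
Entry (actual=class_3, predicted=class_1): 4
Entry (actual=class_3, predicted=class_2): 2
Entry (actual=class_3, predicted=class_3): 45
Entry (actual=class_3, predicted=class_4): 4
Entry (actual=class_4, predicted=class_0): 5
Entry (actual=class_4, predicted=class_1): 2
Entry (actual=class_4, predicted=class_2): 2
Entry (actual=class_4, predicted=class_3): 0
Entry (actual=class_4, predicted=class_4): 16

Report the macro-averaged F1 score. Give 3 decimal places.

Per-class F1 score (2·TP/(2·TP+FP+FN)):
  class_0: TP=41, FP=9+4+2+5=20, FN=5+4+3+2=14 → 82/116 = 0.7069
  class_1: TP=37, FP=5+2+4+2=13, FN=9+4+6+8=27 → 74/114 = 0.6491
  class_2: TP=57, FP=4+4+2+2=12, FN=4+2+3+1=10 → 114/136 = 0.8382
  class_3: TP=45, FP=3+6+3+0=12, FN=2+4+2+4=12 → 90/114 = 0.7895
  class_4: TP=16, FP=2+8+1+4=15, FN=5+2+2+0=9 → 32/56 = 0.5714
Macro-F1 score = mean = (0.7069 + 0.6491 + 0.8382 + 0.7895 + 0.5714) / 5 = 0.711

0.711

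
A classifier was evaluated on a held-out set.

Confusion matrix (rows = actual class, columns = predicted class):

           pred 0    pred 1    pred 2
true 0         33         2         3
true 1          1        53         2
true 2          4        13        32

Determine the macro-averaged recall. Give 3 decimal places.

Per-class recall (TP/(TP+FN)):
  0: TP=33, FN=2+3=5 → 33/38 = 0.8684
  1: TP=53, FN=1+2=3 → 53/56 = 0.9464
  2: TP=32, FN=4+13=17 → 32/49 = 0.6531
Macro-recall = mean = (0.8684 + 0.9464 + 0.6531) / 3 = 0.823

0.823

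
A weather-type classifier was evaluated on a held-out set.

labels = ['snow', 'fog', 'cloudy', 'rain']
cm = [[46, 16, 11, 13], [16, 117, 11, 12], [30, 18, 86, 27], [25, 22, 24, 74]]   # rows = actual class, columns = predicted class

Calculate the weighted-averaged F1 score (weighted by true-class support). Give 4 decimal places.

0.5906

Per-class F1 score (2·TP/(2·TP+FP+FN)):
  snow: TP=46, FP=16+30+25=71, FN=16+11+13=40 → 92/203 = 0.45320
  fog: TP=117, FP=16+18+22=56, FN=16+11+12=39 → 234/329 = 0.71125
  cloudy: TP=86, FP=11+11+24=46, FN=30+18+27=75 → 172/293 = 0.58703
  rain: TP=74, FP=13+12+27=52, FN=25+22+24=71 → 148/271 = 0.54613
Weighted-F1 score = Σ (supportᵢ/N)·F1 scoreᵢ with N=548: (86/548)·0.45320 + (156/548)·0.71125 + (161/548)·0.58703 + (145/548)·0.54613 = 0.5906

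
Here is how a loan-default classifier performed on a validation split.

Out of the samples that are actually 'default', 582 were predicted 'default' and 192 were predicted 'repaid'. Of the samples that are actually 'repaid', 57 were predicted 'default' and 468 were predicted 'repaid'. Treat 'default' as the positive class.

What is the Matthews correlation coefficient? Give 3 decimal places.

MCC = (TP·TN − FP·FN) / √((TP+FP)(TP+FN)(TN+FP)(TN+FN))
Numerator = 582·468 − 57·192 = 261432
Denominator = √(639·774·525·660) = √171374049000 = 413973.4883
MCC = 261432 / 413973.4883 = 0.632

0.632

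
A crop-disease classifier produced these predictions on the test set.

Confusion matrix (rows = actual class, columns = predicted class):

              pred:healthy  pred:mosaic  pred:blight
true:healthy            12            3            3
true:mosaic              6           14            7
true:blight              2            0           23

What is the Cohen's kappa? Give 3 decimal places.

Observed agreement pₒ = trace/N = 49/70 = 0.7000
Expected agreement pₑ = Σ (rowᵢ·colᵢ)/N² = (18·20 + 27·17 + 25·33)/70² = 0.3355
κ = (pₒ − pₑ)/(1 − pₑ) = (0.7000 − 0.3355)/(1 − 0.3355) = 0.549

0.549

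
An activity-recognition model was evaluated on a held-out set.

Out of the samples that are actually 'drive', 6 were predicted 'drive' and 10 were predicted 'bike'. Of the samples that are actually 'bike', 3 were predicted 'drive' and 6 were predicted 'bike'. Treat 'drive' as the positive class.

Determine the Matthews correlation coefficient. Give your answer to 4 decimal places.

0.0417

MCC = (TP·TN − FP·FN) / √((TP+FP)(TP+FN)(TN+FP)(TN+FN))
Numerator = 6·6 − 3·10 = 6
Denominator = √(9·16·9·16) = √20736 = 144.0000
MCC = 6 / 144.0000 = 0.0417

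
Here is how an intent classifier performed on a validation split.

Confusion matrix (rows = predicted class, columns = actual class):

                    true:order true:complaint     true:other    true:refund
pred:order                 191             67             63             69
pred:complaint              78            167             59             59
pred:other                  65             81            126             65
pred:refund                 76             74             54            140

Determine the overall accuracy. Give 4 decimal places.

0.4351

Accuracy = trace / total = (191+167+126+140=624) / 1434 = 624/1434 = 0.4351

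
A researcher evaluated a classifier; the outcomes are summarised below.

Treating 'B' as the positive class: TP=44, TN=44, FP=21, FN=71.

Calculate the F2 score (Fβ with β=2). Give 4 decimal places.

Fβ = (1+β²)·TP / ((1+β²)·TP + β²·FN + FP), with β²=4
= 5·44 / (5·44 + 4·71 + 21) = 0.4190

0.4190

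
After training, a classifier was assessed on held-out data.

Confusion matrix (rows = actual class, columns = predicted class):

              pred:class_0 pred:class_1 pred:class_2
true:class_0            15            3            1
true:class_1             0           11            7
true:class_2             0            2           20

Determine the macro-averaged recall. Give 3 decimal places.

0.770

Per-class recall (TP/(TP+FN)):
  class_0: TP=15, FN=3+1=4 → 15/19 = 0.7895
  class_1: TP=11, FN=0+7=7 → 11/18 = 0.6111
  class_2: TP=20, FN=0+2=2 → 20/22 = 0.9091
Macro-recall = mean = (0.7895 + 0.6111 + 0.9091) / 3 = 0.770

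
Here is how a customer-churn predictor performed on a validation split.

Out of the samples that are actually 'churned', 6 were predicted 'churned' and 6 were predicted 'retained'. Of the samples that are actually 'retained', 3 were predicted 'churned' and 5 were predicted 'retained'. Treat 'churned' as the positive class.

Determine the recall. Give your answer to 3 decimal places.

0.500

Recall = TP/(TP+FN) = 6/(6+6) = 6/12 = 0.500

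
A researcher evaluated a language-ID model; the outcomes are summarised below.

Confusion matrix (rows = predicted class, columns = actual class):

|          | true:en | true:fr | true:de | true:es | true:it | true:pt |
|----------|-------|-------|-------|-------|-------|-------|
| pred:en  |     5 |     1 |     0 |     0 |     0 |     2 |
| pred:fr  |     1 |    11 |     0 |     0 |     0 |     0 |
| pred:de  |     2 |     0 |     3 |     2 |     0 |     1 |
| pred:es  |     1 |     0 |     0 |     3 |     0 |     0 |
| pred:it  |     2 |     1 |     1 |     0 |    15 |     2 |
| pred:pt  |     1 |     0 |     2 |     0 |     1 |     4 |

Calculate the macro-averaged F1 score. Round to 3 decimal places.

0.626

Per-class F1 score (2·TP/(2·TP+FP+FN)):
  en: TP=5, FP=1+0+0+0+2=3, FN=1+2+1+2+1=7 → 10/20 = 0.5000
  fr: TP=11, FP=1+0+0+0+0=1, FN=1+0+0+1+0=2 → 22/25 = 0.8800
  de: TP=3, FP=2+0+2+0+1=5, FN=0+0+0+1+2=3 → 6/14 = 0.4286
  es: TP=3, FP=1+0+0+0+0=1, FN=0+0+2+0+0=2 → 6/9 = 0.6667
  it: TP=15, FP=2+1+1+0+2=6, FN=0+0+0+0+1=1 → 30/37 = 0.8108
  pt: TP=4, FP=1+0+2+0+1=4, FN=2+0+1+0+2=5 → 8/17 = 0.4706
Macro-F1 score = mean = (0.5000 + 0.8800 + 0.4286 + 0.6667 + 0.8108 + 0.4706) / 6 = 0.626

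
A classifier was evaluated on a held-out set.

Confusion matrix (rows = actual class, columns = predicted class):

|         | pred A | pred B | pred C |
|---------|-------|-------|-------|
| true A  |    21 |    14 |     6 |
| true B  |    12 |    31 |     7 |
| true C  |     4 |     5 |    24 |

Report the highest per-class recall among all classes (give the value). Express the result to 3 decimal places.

Per-class recall (TP/(TP+FN)):
  A: TP=21, FN=14+6=20 → 21/41 = 0.5122
  B: TP=31, FN=12+7=19 → 31/50 = 0.6200
  C: TP=24, FN=4+5=9 → 24/33 = 0.7273
Highest is class 'C' with recall = 0.727.

0.727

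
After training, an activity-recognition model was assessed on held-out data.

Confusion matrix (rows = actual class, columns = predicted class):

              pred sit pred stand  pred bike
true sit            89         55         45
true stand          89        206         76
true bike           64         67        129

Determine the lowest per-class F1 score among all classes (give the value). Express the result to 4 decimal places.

0.4130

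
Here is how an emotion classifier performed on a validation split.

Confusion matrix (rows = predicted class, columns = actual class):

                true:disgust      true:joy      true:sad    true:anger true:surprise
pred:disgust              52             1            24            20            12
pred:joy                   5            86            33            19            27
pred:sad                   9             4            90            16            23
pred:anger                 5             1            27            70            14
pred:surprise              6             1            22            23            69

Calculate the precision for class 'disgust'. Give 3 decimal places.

0.477

Treat 'disgust' as positive and all other classes as negative.
precision = TP/(TP+FP).
disgust: TP=52, FP=1+24+20+12=57 → 52/109 = 0.4771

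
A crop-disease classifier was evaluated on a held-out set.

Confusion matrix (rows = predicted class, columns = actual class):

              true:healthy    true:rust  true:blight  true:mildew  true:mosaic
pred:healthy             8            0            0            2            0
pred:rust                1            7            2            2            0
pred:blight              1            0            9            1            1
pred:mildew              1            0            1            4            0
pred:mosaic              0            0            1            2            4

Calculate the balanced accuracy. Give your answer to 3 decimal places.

0.717

Balanced accuracy = mean of per-class recall.
  healthy: recall = 8/11 = 0.7273
  rust: recall = 7/7 = 1.0000
  blight: recall = 9/13 = 0.6923
  mildew: recall = 4/11 = 0.3636
  mosaic: recall = 4/5 = 0.8000
Mean = (0.7273 + 1.0000 + 0.6923 + 0.3636 + 0.8000) / 5 = 0.717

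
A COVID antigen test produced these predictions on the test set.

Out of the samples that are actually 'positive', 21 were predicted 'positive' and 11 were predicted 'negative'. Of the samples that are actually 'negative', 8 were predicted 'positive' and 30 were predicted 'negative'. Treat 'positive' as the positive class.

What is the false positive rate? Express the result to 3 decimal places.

0.211

FPR = FP/(FP+TN) = 8/(8+30) = 0.211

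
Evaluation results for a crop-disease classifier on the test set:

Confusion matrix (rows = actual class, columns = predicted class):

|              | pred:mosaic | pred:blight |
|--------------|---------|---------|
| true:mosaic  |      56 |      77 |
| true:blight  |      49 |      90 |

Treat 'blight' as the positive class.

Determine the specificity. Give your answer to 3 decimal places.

0.421

Specificity = TN/(TN+FP) = 56/(56+77) = 0.421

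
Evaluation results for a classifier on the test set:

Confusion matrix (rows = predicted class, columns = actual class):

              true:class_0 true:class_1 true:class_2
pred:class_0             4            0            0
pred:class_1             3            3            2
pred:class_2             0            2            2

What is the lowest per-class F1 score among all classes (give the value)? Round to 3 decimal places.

Per-class F1 score (2·TP/(2·TP+FP+FN)):
  class_0: TP=4, FP=0+0=0, FN=3+0=3 → 8/11 = 0.7273
  class_1: TP=3, FP=3+2=5, FN=0+2=2 → 6/13 = 0.4615
  class_2: TP=2, FP=0+2=2, FN=0+2=2 → 4/8 = 0.5000
Lowest is class 'class_1' with F1 score = 0.462.

0.462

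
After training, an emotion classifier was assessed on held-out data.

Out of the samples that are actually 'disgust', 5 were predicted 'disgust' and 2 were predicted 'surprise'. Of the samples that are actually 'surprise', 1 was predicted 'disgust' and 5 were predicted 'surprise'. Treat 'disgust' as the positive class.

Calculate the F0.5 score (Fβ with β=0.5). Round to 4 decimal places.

0.8065

Fβ = (1+β²)·TP / ((1+β²)·TP + β²·FN + FP), with β²=1/4
= 1.25·5 / (1.25·5 + 0.25·2 + 1) = 0.8065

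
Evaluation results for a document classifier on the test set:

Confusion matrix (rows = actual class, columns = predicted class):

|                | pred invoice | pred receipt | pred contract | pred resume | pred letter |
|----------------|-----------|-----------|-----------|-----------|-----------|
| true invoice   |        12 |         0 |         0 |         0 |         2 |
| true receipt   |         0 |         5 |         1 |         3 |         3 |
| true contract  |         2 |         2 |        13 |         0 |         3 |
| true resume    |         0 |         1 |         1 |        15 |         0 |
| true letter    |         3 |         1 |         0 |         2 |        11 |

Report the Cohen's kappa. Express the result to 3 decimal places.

0.623

Observed agreement pₒ = trace/N = 56/80 = 0.7000
Expected agreement pₑ = Σ (rowᵢ·colᵢ)/N² = (14·17 + 12·9 + 20·15 + 17·20 + 17·19)/80² = 0.2045
κ = (pₒ − pₑ)/(1 − pₑ) = (0.7000 − 0.2045)/(1 − 0.2045) = 0.623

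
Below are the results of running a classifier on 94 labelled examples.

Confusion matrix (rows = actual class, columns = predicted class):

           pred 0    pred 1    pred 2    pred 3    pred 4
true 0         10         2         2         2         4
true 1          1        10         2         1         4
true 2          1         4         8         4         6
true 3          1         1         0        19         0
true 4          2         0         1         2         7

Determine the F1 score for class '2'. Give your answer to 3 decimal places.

0.444

One-vs-rest for '2': TP = diagonal; FP = other classes predicted '2'; FN = '2' predicted as other.
F1 score = 2·TP/(2·TP+FP+FN).
2: TP=8, FP=2+2+0+1=5, FN=1+4+4+6=15 → 16/36 = 0.4444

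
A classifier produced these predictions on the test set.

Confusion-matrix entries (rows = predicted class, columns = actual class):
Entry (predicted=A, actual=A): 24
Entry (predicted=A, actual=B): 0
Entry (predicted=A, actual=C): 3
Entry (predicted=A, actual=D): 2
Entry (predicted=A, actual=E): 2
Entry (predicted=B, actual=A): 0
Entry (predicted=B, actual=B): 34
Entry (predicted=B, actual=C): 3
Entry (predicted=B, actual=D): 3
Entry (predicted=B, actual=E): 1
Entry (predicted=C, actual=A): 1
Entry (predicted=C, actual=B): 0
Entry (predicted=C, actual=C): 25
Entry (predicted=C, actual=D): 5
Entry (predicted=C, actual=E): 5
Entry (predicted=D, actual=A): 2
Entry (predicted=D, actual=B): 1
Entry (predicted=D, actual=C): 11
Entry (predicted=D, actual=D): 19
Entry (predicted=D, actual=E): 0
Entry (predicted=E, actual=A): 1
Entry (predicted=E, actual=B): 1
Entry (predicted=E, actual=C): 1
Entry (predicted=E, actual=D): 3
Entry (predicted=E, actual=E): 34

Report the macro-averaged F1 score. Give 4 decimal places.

Per-class F1 score (2·TP/(2·TP+FP+FN)):
  A: TP=24, FP=0+3+2+2=7, FN=0+1+2+1=4 → 48/59 = 0.81356
  B: TP=34, FP=0+3+3+1=7, FN=0+0+1+1=2 → 68/77 = 0.88312
  C: TP=25, FP=1+0+5+5=11, FN=3+3+11+1=18 → 50/79 = 0.63291
  D: TP=19, FP=2+1+11+0=14, FN=2+3+5+3=13 → 38/65 = 0.58462
  E: TP=34, FP=1+1+1+3=6, FN=2+1+5+0=8 → 68/82 = 0.82927
Macro-F1 score = mean = (0.81356 + 0.88312 + 0.63291 + 0.58462 + 0.82927) / 5 = 0.7487

0.7487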